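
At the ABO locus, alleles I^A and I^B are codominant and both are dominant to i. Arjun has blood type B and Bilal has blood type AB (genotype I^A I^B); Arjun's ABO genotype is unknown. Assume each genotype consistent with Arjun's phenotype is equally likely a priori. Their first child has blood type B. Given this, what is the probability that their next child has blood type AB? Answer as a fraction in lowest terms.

3/8

Possible genotypes: Arjun ∈ {I^B I^B, I^B i}; Bilal ∈ {I^A I^B}.
Weight each parental genotype pair by prior × P(type-B child):
  I^B I^B × I^A I^B: posterior weight 1/2; P(next child type AB) = 1/2.
  I^B i × I^A I^B: posterior weight 1/2; P(next child type AB) = 1/4.
Weighted sum = 3/8.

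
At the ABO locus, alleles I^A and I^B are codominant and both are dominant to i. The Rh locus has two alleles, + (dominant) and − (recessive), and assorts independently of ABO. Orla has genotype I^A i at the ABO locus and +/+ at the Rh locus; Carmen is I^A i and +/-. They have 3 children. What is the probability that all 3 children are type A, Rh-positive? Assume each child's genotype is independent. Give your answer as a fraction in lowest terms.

27/64

ABO cross I^A i × I^A i → 1/4 O, 3/4 A.
Rh cross +/+ × +/- → 1 Rh+; so P(type A, Rh-positive) = 3/4 × 1 = 3/4 per child.
All 3 independent: (3/4)^3 = 27/64.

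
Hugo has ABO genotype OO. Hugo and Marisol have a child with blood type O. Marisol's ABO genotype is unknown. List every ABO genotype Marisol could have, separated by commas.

For each candidate genotype of Marisol, check whether crossing it with OO can produce every observed child phenotype.
  AA → possible child types {A} ✗
  AB → possible child types {A, B} ✗
  AO → possible child types {O, A} ✓
  BB → possible child types {B} ✗
  BO → possible child types {O, B} ✓
  OO → possible child types {O} ✓

AO, BO, OO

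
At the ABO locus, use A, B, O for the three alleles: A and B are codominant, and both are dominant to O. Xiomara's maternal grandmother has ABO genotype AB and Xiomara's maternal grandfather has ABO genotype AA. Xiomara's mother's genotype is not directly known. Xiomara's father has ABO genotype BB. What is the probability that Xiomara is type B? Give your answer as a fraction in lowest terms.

1/4

Xiomara's mother's ABO genotype from AB × AA: 1/2 AA, 1/2 AB.
Crossing each possibility with the father BB and summing P(type B): 1/2·0 + 1/2·1/2 = 1/4.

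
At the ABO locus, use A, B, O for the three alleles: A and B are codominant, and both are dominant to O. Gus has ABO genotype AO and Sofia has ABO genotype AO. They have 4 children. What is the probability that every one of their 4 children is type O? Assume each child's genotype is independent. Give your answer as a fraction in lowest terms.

1/256

ABO cross AO × AO → 1/4 O, 3/4 A.
So P(type O) = 1/4 per child.
All 4 independent: (1/4)^4 = 1/256.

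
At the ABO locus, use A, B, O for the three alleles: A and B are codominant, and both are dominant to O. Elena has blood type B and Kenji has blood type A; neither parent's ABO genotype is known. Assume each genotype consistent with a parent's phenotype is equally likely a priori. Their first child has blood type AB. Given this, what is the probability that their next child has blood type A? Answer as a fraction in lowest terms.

Possible genotypes: Elena ∈ {BB, BO}; Kenji ∈ {AA, AO}.
Weight each parental genotype pair by prior × P(type-AB child):
  BB × AA: posterior weight 4/9; P(next child type A) = 0.
  BB × AO: posterior weight 2/9; P(next child type A) = 0.
  BO × AA: posterior weight 2/9; P(next child type A) = 1/2.
  BO × AO: posterior weight 1/9; P(next child type A) = 1/4.
Weighted sum = 5/36.

5/36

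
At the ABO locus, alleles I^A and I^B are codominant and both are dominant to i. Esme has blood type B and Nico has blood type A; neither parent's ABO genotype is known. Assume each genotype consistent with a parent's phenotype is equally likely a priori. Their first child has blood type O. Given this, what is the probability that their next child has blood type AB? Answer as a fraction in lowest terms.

1/4

Possible genotypes: Esme ∈ {I^B I^B, I^B i}; Nico ∈ {I^A I^A, I^A i}.
Weight each parental genotype pair by prior × P(type-O child):
  I^B i × I^A i: posterior weight 1; P(next child type AB) = 1/4.
Weighted sum = 1/4.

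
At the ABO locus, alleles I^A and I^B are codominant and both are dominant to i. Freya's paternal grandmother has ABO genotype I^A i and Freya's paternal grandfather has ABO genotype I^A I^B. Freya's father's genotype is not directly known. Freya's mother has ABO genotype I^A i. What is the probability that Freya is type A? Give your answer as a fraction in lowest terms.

Freya's father's ABO genotype from I^A i × I^A I^B: 1/4 I^A I^A, 1/4 I^A I^B, 1/4 I^A i, 1/4 I^B i.
Crossing each possibility with the mother I^A i and summing P(type A): 1/4·1 + 1/4·1/2 + 1/4·3/4 + 1/4·1/4 = 5/8.

5/8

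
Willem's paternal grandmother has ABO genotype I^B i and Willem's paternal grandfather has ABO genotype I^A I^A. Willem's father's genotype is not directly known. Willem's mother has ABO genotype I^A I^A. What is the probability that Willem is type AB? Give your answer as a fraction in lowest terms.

1/4

Willem's father's ABO genotype from I^B i × I^A I^A: 1/2 I^A I^B, 1/2 I^A i.
Crossing each possibility with the mother I^A I^A and summing P(type AB): 1/2·1/2 + 1/2·0 = 1/4.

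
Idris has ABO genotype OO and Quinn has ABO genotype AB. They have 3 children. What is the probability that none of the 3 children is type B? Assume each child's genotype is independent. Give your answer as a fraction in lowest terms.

1/8

ABO cross OO × AB → 1/2 A, 1/2 B.
So P(type B) = 1/2 per child.
P(not type B) = 1/2 for one child; (1/2)^3 = 1/8.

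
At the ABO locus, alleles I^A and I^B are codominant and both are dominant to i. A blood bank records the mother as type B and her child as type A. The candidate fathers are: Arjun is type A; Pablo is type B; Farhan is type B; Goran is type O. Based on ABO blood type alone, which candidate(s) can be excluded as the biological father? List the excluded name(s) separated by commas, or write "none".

A candidate is excluded only if no genotype consistent with his phenotype could produce a type A child with a type B mother.
Pablo (type B): no genotype consistent with that phenotype can produce a type-A child with a type-B mother.
Farhan (type B): no genotype consistent with that phenotype can produce a type-A child with a type-B mother.
Goran (type O): no genotype consistent with that phenotype can produce a type-A child with a type-B mother.

Pablo, Farhan, Goran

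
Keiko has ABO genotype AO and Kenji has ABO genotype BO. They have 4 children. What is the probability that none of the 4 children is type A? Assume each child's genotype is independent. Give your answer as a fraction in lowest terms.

81/256

ABO cross AO × BO → 1/4 O, 1/4 A, 1/4 B, 1/4 AB.
So P(type A) = 1/4 per child.
P(not type A) = 3/4 for one child; (3/4)^4 = 81/256.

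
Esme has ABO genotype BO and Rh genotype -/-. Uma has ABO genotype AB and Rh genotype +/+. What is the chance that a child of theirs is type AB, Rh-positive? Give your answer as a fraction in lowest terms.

1/4

ABO cross BO × AB → offspring phenotypes: 1/4 A, 1/2 B, 1/4 AB.
Rh cross -/- × +/+ → 1 Rh+.
Independent loci: P(type AB, Rh-positive) = 1/4 × 1 = 1/4.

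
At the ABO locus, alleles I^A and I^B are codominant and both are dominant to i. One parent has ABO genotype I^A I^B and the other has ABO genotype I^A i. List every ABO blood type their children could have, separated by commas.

A, B, AB

Gametes from I^A I^B × I^A i give offspring ABO genotypes I^A I^A, I^A I^B, I^A i, I^B i, i.e. phenotypes A, B, AB.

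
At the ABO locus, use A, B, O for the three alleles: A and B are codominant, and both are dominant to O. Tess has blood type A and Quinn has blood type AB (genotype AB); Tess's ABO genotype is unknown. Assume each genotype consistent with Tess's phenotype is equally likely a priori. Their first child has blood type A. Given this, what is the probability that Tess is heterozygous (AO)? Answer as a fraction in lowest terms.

1/2

Possible genotypes: Tess ∈ {AA, AO}; Quinn ∈ {AB}.
Weight each parental genotype pair by prior × P(type-A child):
  AA × AB: posterior weight 1/2.
  AO × AB: posterior weight 1/2.
Sum the posterior weight over pairs where Tess is AO: 1/2.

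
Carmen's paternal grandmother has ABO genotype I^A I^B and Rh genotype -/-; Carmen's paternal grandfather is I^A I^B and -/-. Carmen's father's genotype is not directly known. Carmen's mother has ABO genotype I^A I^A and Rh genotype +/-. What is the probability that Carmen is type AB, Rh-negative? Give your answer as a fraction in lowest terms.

Carmen's father's ABO genotype from I^A I^B × I^A I^B: 1/4 I^A I^A, 1/2 I^A I^B, 1/4 I^B I^B.
Crossing each possibility with the mother I^A I^A and summing P(type AB): 1/4·0 + 1/2·1/2 + 1/4·1 = 1/2.
Similarly for Rh via the father's Rh distribution: P(Rh-) = 1/2.
Independent loci: 1/2 × 1/2 = 1/4.

1/4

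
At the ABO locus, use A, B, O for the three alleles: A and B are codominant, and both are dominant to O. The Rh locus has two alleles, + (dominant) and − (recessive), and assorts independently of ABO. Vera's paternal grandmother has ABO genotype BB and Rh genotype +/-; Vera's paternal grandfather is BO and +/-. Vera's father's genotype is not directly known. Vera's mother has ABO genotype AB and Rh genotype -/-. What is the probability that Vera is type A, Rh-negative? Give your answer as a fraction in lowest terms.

Vera's father's ABO genotype from BB × BO: 1/2 BB, 1/2 BO.
Crossing each possibility with the mother AB and summing P(type A): 1/2·0 + 1/2·1/4 = 1/8.
Similarly for Rh via the father's Rh distribution: P(Rh-) = 1/2.
Independent loci: 1/8 × 1/2 = 1/16.

1/16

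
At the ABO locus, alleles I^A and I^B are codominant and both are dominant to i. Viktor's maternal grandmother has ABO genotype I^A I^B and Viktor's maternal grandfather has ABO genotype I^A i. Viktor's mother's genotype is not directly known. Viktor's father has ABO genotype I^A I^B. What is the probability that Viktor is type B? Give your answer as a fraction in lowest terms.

1/4

Viktor's mother's ABO genotype from I^A I^B × I^A i: 1/4 I^A I^A, 1/4 I^A I^B, 1/4 I^A i, 1/4 I^B i.
Crossing each possibility with the father I^A I^B and summing P(type B): 1/4·0 + 1/4·1/4 + 1/4·1/4 + 1/4·1/2 = 1/4.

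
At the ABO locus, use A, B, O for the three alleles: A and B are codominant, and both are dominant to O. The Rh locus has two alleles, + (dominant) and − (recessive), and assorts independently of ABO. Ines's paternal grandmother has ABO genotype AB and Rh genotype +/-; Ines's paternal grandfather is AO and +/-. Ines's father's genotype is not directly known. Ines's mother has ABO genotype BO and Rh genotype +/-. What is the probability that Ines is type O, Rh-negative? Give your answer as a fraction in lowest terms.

Ines's father's ABO genotype from AB × AO: 1/4 AA, 1/4 AB, 1/4 AO, 1/4 BO.
Crossing each possibility with the mother BO and summing P(type O): 1/4·0 + 1/4·0 + 1/4·1/4 + 1/4·1/4 = 1/8.
Similarly for Rh via the father's Rh distribution: P(Rh-) = 1/4.
Independent loci: 1/8 × 1/4 = 1/32.

1/32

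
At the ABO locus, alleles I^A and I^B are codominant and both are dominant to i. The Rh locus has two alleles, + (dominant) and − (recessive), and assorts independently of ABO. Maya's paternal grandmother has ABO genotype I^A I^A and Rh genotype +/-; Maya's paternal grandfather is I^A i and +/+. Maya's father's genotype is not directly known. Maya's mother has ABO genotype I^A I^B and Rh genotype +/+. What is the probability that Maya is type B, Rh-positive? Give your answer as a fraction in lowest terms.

1/8

Maya's father's ABO genotype from I^A I^A × I^A i: 1/2 I^A I^A, 1/2 I^A i.
Crossing each possibility with the mother I^A I^B and summing P(type B): 1/2·0 + 1/2·1/4 = 1/8.
Similarly for Rh via the father's Rh distribution: P(Rh+) = 1.
Independent loci: 1/8 × 1 = 1/8.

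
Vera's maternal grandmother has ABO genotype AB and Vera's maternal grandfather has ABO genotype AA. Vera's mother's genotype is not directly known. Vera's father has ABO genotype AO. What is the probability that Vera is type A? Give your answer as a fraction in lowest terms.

3/4

Vera's mother's ABO genotype from AB × AA: 1/2 AA, 1/2 AB.
Crossing each possibility with the father AO and summing P(type A): 1/2·1 + 1/2·1/2 = 3/4.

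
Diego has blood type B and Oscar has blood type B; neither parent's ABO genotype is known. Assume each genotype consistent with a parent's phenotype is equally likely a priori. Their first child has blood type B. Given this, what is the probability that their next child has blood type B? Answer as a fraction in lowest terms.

19/20

Possible genotypes: Diego ∈ {BB, BO}; Oscar ∈ {BB, BO}.
Weight each parental genotype pair by prior × P(type-B child):
  BB × BB: posterior weight 4/15; P(next child type B) = 1.
  BB × BO: posterior weight 4/15; P(next child type B) = 1.
  BO × BB: posterior weight 4/15; P(next child type B) = 1.
  BO × BO: posterior weight 1/5; P(next child type B) = 3/4.
Weighted sum = 19/20.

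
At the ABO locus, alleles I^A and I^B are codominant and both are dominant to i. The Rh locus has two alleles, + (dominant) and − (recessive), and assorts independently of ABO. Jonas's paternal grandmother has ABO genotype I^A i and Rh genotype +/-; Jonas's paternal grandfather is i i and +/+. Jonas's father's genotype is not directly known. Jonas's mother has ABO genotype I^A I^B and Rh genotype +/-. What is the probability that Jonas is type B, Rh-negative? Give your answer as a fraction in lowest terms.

Jonas's father's ABO genotype from I^A i × i i: 1/2 I^A i, 1/2 i i.
Crossing each possibility with the mother I^A I^B and summing P(type B): 1/2·1/4 + 1/2·1/2 = 3/8.
Similarly for Rh via the father's Rh distribution: P(Rh-) = 1/8.
Independent loci: 3/8 × 1/8 = 3/64.

3/64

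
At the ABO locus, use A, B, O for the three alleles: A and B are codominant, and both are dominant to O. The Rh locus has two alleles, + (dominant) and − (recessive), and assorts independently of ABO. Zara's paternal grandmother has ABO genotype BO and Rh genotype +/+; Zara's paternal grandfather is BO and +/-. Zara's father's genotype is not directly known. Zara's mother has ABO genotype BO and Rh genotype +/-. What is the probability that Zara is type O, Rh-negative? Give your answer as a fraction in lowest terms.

Zara's father's ABO genotype from BO × BO: 1/4 BB, 1/2 BO, 1/4 OO.
Crossing each possibility with the mother BO and summing P(type O): 1/4·0 + 1/2·1/4 + 1/4·1/2 = 1/4.
Similarly for Rh via the father's Rh distribution: P(Rh-) = 1/8.
Independent loci: 1/4 × 1/8 = 1/32.

1/32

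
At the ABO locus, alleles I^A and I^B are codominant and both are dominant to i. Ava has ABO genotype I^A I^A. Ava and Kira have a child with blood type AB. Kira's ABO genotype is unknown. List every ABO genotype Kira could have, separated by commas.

I^A I^B, I^B I^B, I^B i

For each candidate genotype of Kira, check whether crossing it with I^A I^A can produce every observed child phenotype.
  I^A I^A → possible child types {A} ✗
  I^A I^B → possible child types {A, AB} ✓
  I^A i → possible child types {A} ✗
  I^B I^B → possible child types {AB} ✓
  I^B i → possible child types {A, AB} ✓
  i i → possible child types {A} ✗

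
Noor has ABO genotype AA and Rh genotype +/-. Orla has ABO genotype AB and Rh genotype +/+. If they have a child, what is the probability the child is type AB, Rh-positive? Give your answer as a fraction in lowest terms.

1/2

ABO cross AA × AB → offspring phenotypes: 1/2 A, 1/2 AB.
Rh cross +/- × +/+ → 1 Rh+.
Independent loci: P(type AB, Rh-positive) = 1/2 × 1 = 1/2.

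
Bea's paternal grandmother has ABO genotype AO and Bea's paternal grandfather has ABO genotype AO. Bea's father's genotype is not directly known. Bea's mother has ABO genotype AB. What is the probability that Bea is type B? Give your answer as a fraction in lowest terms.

1/4

Bea's father's ABO genotype from AO × AO: 1/4 AA, 1/2 AO, 1/4 OO.
Crossing each possibility with the mother AB and summing P(type B): 1/4·0 + 1/2·1/4 + 1/4·1/2 = 1/4.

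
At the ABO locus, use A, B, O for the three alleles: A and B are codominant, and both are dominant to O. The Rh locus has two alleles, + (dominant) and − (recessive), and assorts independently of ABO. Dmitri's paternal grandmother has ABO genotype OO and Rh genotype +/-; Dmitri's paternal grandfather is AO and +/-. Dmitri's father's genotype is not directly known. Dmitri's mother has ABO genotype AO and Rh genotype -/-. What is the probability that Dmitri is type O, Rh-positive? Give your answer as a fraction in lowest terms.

3/16

Dmitri's father's ABO genotype from OO × AO: 1/2 AO, 1/2 OO.
Crossing each possibility with the mother AO and summing P(type O): 1/2·1/4 + 1/2·1/2 = 3/8.
Similarly for Rh via the father's Rh distribution: P(Rh+) = 1/2.
Independent loci: 3/8 × 1/2 = 3/16.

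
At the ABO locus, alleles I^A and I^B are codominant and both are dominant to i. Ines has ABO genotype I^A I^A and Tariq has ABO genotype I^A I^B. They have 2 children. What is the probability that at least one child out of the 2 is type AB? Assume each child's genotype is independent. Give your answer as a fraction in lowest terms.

3/4

ABO cross I^A I^A × I^A I^B → 1/2 A, 1/2 AB.
So P(type AB) = 1/2 per child.
P(none) = (1/2)^2 = 1/4; P(at least one) = 1 − 1/4 = 3/4.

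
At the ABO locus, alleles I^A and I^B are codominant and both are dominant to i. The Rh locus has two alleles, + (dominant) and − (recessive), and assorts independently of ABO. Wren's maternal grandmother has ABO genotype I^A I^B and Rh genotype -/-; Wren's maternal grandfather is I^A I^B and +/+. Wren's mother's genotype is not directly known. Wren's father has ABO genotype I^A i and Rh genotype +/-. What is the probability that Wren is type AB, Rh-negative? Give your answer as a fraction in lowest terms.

1/16

Wren's mother's ABO genotype from I^A I^B × I^A I^B: 1/4 I^A I^A, 1/2 I^A I^B, 1/4 I^B I^B.
Crossing each possibility with the father I^A i and summing P(type AB): 1/4·0 + 1/2·1/4 + 1/4·1/2 = 1/4.
Similarly for Rh via the mother's Rh distribution: P(Rh-) = 1/4.
Independent loci: 1/4 × 1/4 = 1/16.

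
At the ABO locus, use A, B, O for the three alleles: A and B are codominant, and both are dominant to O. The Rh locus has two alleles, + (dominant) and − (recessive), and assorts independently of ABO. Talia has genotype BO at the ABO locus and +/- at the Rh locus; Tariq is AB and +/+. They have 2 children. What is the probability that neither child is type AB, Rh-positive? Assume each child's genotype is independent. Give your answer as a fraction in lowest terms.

ABO cross BO × AB → 1/4 A, 1/2 B, 1/4 AB.
Rh cross +/- × +/+ → 1 Rh+; so P(type AB, Rh-positive) = 1/4 × 1 = 1/4 per child.
P(not type AB, Rh-positive) = 3/4 for one child; (3/4)^2 = 9/16.

9/16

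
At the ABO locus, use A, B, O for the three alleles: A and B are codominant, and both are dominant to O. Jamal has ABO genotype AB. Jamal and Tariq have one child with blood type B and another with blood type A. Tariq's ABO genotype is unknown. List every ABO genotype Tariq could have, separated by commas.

AB, AO, BO, OO

For each candidate genotype of Tariq, check whether crossing it with AB can produce every observed child phenotype.
  AA → possible child types {A, AB} ✗
  AB → possible child types {A, B, AB} ✓
  AO → possible child types {A, B, AB} ✓
  BB → possible child types {B, AB} ✗
  BO → possible child types {A, B, AB} ✓
  OO → possible child types {A, B} ✓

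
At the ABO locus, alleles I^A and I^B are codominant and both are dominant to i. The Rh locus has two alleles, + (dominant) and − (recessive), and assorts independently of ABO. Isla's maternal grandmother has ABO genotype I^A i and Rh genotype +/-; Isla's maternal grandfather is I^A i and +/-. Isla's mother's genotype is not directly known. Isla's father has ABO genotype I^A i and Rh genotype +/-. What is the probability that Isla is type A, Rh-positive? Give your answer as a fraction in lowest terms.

Isla's mother's ABO genotype from I^A i × I^A i: 1/4 I^A I^A, 1/2 I^A i, 1/4 i i.
Crossing each possibility with the father I^A i and summing P(type A): 1/4·1 + 1/2·3/4 + 1/4·1/2 = 3/4.
Similarly for Rh via the mother's Rh distribution: P(Rh+) = 3/4.
Independent loci: 3/4 × 3/4 = 9/16.

9/16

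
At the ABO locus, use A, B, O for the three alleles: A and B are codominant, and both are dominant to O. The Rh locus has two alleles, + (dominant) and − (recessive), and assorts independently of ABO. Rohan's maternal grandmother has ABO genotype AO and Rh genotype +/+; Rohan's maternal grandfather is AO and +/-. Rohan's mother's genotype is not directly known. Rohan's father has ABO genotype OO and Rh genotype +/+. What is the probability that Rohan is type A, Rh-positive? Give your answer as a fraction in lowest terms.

Rohan's mother's ABO genotype from AO × AO: 1/4 AA, 1/2 AO, 1/4 OO.
Crossing each possibility with the father OO and summing P(type A): 1/4·1 + 1/2·1/2 + 1/4·0 = 1/2.
Similarly for Rh via the mother's Rh distribution: P(Rh+) = 1.
Independent loci: 1/2 × 1 = 1/2.

1/2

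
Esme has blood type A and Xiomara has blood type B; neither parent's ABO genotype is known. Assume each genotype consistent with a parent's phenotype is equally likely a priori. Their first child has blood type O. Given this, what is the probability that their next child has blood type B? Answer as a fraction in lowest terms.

Possible genotypes: Esme ∈ {I^A I^A, I^A i}; Xiomara ∈ {I^B I^B, I^B i}.
Weight each parental genotype pair by prior × P(type-O child):
  I^A i × I^B i: posterior weight 1; P(next child type B) = 1/4.
Weighted sum = 1/4.

1/4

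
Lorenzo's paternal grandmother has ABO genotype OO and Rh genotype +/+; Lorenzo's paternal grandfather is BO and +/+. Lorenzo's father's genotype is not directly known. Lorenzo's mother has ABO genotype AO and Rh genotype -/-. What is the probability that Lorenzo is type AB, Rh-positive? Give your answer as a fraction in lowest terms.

Lorenzo's father's ABO genotype from OO × BO: 1/2 BO, 1/2 OO.
Crossing each possibility with the mother AO and summing P(type AB): 1/2·1/4 + 1/2·0 = 1/8.
Similarly for Rh via the father's Rh distribution: P(Rh+) = 1.
Independent loci: 1/8 × 1 = 1/8.

1/8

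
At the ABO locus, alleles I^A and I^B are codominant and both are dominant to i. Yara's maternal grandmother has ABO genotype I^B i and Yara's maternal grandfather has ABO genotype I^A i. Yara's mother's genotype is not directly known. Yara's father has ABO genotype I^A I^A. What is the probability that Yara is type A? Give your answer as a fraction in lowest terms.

3/4

Yara's mother's ABO genotype from I^B i × I^A i: 1/4 I^A I^B, 1/4 I^A i, 1/4 I^B i, 1/4 i i.
Crossing each possibility with the father I^A I^A and summing P(type A): 1/4·1/2 + 1/4·1 + 1/4·1/2 + 1/4·1 = 3/4.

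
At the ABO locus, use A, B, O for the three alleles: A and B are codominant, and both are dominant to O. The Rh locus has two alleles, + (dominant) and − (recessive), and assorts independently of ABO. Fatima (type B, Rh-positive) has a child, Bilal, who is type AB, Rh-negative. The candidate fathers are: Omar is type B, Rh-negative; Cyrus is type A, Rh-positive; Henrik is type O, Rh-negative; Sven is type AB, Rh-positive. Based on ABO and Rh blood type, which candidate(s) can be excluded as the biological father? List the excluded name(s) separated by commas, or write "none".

Omar, Henrik

A candidate is excluded only if no genotype consistent with his phenotype could produce a type AB, Rh-negative child with a type B, Rh-positive mother.
Omar (type B, Rh-): no genotype consistent with that phenotype can produce a type-AB Rh- child with a type-B mother.
Henrik (type O, Rh-): no genotype consistent with that phenotype can produce a type-AB Rh- child with a type-B mother.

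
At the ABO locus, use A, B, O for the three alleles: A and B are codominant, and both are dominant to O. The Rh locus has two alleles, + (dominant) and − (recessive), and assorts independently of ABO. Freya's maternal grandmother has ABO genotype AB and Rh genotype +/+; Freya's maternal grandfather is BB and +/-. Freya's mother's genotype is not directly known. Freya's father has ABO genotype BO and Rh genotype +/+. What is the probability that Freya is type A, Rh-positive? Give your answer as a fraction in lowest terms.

Freya's mother's ABO genotype from AB × BB: 1/2 AB, 1/2 BB.
Crossing each possibility with the father BO and summing P(type A): 1/2·1/4 + 1/2·0 = 1/8.
Similarly for Rh via the mother's Rh distribution: P(Rh+) = 1.
Independent loci: 1/8 × 1 = 1/8.

1/8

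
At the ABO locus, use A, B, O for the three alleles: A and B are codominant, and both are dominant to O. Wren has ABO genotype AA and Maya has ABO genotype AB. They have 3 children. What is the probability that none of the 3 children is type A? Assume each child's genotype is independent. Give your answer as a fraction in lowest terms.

ABO cross AA × AB → 1/2 A, 1/2 AB.
So P(type A) = 1/2 per child.
P(not type A) = 1/2 for one child; (1/2)^3 = 1/8.

1/8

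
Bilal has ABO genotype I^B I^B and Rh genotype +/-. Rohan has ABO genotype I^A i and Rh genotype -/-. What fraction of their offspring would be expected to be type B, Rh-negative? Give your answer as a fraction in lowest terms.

1/4

ABO cross I^B I^B × I^A i → offspring phenotypes: 1/2 B, 1/2 AB.
Rh cross +/- × -/- → 1/2 Rh+, 1/2 Rh-.
Independent loci: P(type B, Rh-negative) = 1/2 × 1/2 = 1/4.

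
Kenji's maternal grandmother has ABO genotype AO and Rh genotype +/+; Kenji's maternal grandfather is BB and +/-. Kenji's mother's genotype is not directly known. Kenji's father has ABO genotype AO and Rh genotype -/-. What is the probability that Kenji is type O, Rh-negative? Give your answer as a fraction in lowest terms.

Kenji's mother's ABO genotype from AO × BB: 1/2 AB, 1/2 BO.
Crossing each possibility with the father AO and summing P(type O): 1/2·0 + 1/2·1/4 = 1/8.
Similarly for Rh via the mother's Rh distribution: P(Rh-) = 1/4.
Independent loci: 1/8 × 1/4 = 1/32.

1/32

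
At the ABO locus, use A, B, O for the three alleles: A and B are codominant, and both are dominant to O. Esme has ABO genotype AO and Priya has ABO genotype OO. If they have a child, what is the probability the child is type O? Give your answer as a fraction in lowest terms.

1/2

ABO cross AO × OO → offspring phenotypes: 1/2 O, 1/2 A.
So P(type O) = 1/2.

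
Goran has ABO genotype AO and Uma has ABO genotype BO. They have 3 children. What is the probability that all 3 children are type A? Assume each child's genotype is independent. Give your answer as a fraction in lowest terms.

ABO cross AO × BO → 1/4 O, 1/4 A, 1/4 B, 1/4 AB.
So P(type A) = 1/4 per child.
All 3 independent: (1/4)^3 = 1/64.

1/64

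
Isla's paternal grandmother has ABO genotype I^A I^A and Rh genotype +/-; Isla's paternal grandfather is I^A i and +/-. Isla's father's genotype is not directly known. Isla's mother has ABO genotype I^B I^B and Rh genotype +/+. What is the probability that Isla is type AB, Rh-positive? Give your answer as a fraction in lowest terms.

Isla's father's ABO genotype from I^A I^A × I^A i: 1/2 I^A I^A, 1/2 I^A i.
Crossing each possibility with the mother I^B I^B and summing P(type AB): 1/2·1 + 1/2·1/2 = 3/4.
Similarly for Rh via the father's Rh distribution: P(Rh+) = 1.
Independent loci: 3/4 × 1 = 3/4.

3/4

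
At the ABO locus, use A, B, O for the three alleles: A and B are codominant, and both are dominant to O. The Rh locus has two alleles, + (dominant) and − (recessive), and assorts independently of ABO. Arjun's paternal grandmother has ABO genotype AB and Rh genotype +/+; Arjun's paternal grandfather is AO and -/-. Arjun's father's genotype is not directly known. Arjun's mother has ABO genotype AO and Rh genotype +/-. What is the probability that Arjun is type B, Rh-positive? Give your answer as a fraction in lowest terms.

Arjun's father's ABO genotype from AB × AO: 1/4 AA, 1/4 AB, 1/4 AO, 1/4 BO.
Crossing each possibility with the mother AO and summing P(type B): 1/4·0 + 1/4·1/4 + 1/4·0 + 1/4·1/4 = 1/8.
Similarly for Rh via the father's Rh distribution: P(Rh+) = 3/4.
Independent loci: 1/8 × 3/4 = 3/32.

3/32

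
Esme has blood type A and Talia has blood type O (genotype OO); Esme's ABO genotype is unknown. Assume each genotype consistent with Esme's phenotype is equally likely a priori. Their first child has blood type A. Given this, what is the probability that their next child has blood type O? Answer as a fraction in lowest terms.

1/6

Possible genotypes: Esme ∈ {AA, AO}; Talia ∈ {OO}.
Weight each parental genotype pair by prior × P(type-A child):
  AA × OO: posterior weight 2/3; P(next child type O) = 0.
  AO × OO: posterior weight 1/3; P(next child type O) = 1/2.
Weighted sum = 1/6.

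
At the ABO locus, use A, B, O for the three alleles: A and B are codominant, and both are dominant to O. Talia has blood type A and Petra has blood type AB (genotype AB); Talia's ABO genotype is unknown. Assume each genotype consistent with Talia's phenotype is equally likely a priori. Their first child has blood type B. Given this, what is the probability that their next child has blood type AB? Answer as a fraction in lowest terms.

1/4

Possible genotypes: Talia ∈ {AA, AO}; Petra ∈ {AB}.
Weight each parental genotype pair by prior × P(type-B child):
  AO × AB: posterior weight 1; P(next child type AB) = 1/4.
Weighted sum = 1/4.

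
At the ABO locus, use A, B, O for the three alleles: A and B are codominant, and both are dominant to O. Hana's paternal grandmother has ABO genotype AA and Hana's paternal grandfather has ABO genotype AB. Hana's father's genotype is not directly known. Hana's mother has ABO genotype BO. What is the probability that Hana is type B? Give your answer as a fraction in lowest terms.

1/4

Hana's father's ABO genotype from AA × AB: 1/2 AA, 1/2 AB.
Crossing each possibility with the mother BO and summing P(type B): 1/2·0 + 1/2·1/2 = 1/4.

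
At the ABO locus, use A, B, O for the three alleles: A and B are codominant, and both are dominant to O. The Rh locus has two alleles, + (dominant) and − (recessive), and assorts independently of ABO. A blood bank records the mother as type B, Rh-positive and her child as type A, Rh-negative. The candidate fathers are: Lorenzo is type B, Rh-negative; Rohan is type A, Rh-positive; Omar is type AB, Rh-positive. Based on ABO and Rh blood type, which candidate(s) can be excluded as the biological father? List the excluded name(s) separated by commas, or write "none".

Lorenzo

A candidate is excluded only if no genotype consistent with his phenotype could produce a type A, Rh-negative child with a type B, Rh-positive mother.
Lorenzo (type B, Rh-): no genotype consistent with that phenotype can produce a type-A Rh- child with a type-B mother.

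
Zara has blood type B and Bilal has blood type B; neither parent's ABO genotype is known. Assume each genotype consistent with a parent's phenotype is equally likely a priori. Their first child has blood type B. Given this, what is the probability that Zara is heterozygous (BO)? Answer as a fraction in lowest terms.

Possible genotypes: Zara ∈ {BB, BO}; Bilal ∈ {BB, BO}.
Weight each parental genotype pair by prior × P(type-B child):
  BB × BB: posterior weight 4/15.
  BB × BO: posterior weight 4/15.
  BO × BB: posterior weight 4/15.
  BO × BO: posterior weight 1/5.
Sum the posterior weight over pairs where Zara is BO: 7/15.

7/15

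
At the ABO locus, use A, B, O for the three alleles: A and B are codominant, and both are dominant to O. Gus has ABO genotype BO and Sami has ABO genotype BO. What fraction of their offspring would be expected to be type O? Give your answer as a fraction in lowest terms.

1/4

ABO cross BO × BO → offspring phenotypes: 1/4 O, 3/4 B.
So P(type O) = 1/4.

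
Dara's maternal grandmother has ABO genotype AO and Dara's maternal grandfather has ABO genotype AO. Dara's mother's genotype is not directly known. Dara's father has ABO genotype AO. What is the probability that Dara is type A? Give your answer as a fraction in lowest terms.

3/4

Dara's mother's ABO genotype from AO × AO: 1/4 AA, 1/2 AO, 1/4 OO.
Crossing each possibility with the father AO and summing P(type A): 1/4·1 + 1/2·3/4 + 1/4·1/2 = 3/4.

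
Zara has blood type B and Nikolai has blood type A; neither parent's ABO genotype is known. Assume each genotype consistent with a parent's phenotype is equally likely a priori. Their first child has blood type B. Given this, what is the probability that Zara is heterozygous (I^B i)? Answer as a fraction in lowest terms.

1/3

Possible genotypes: Zara ∈ {I^B I^B, I^B i}; Nikolai ∈ {I^A I^A, I^A i}.
Weight each parental genotype pair by prior × P(type-B child):
  I^B I^B × I^A i: posterior weight 2/3.
  I^B i × I^A i: posterior weight 1/3.
Sum the posterior weight over pairs where Zara is I^B i: 1/3.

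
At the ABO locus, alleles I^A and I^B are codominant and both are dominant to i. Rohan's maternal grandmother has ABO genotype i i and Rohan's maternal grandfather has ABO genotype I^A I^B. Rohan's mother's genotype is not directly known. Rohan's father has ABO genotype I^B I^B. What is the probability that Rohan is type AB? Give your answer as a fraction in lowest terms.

Rohan's mother's ABO genotype from i i × I^A I^B: 1/2 I^A i, 1/2 I^B i.
Crossing each possibility with the father I^B I^B and summing P(type AB): 1/2·1/2 + 1/2·0 = 1/4.

1/4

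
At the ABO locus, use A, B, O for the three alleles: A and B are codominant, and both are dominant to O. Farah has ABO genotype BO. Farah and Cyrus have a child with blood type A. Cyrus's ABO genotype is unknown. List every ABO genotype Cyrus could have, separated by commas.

For each candidate genotype of Cyrus, check whether crossing it with BO can produce every observed child phenotype.
  AA → possible child types {A, AB} ✓
  AB → possible child types {A, B, AB} ✓
  AO → possible child types {O, A, B, AB} ✓
  BB → possible child types {B} ✗
  BO → possible child types {O, B} ✗
  OO → possible child types {O, B} ✗

AA, AB, AO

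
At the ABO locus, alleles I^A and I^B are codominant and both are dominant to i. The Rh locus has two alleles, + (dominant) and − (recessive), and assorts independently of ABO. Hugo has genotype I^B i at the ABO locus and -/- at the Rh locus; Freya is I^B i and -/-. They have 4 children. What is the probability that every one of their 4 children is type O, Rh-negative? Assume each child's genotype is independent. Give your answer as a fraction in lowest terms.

1/256

ABO cross I^B i × I^B i → 1/4 O, 3/4 B.
Rh cross -/- × -/- → 1 Rh-; so P(type O, Rh-negative) = 1/4 × 1 = 1/4 per child.
All 4 independent: (1/4)^4 = 1/256.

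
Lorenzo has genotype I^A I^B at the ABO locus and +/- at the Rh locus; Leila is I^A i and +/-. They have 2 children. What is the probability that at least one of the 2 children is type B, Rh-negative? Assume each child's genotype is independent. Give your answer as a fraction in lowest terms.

31/256

ABO cross I^A I^B × I^A i → 1/2 A, 1/4 B, 1/4 AB.
Rh cross +/- × +/- → 3/4 Rh+, 1/4 Rh-; so P(type B, Rh-negative) = 1/4 × 1/4 = 1/16 per child.
P(none) = (15/16)^2 = 225/256; P(at least one) = 1 − 225/256 = 31/256.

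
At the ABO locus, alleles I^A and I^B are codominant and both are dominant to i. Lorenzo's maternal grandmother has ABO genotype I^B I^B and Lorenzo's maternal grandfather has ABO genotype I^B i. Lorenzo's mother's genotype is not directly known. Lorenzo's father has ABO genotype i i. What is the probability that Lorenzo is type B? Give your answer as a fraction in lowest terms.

Lorenzo's mother's ABO genotype from I^B I^B × I^B i: 1/2 I^B I^B, 1/2 I^B i.
Crossing each possibility with the father i i and summing P(type B): 1/2·1 + 1/2·1/2 = 3/4.

3/4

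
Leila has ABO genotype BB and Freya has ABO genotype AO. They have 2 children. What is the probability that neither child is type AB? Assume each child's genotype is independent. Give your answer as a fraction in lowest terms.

1/4

ABO cross BB × AO → 1/2 B, 1/2 AB.
So P(type AB) = 1/2 per child.
P(not type AB) = 1/2 for one child; (1/2)^2 = 1/4.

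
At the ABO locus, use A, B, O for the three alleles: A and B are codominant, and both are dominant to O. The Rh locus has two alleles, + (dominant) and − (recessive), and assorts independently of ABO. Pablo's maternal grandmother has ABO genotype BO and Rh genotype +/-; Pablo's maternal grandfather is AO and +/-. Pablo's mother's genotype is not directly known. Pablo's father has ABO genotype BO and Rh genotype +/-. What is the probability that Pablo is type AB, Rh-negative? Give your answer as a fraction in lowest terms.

Pablo's mother's ABO genotype from BO × AO: 1/4 AB, 1/4 AO, 1/4 BO, 1/4 OO.
Crossing each possibility with the father BO and summing P(type AB): 1/4·1/4 + 1/4·1/4 + 1/4·0 + 1/4·0 = 1/8.
Similarly for Rh via the mother's Rh distribution: P(Rh-) = 1/4.
Independent loci: 1/8 × 1/4 = 1/32.

1/32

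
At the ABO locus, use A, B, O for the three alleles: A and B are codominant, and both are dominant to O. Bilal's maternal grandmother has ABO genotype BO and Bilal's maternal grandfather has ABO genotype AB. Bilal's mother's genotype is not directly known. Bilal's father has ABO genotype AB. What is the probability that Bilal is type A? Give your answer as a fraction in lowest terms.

Bilal's mother's ABO genotype from BO × AB: 1/4 AB, 1/4 AO, 1/4 BB, 1/4 BO.
Crossing each possibility with the father AB and summing P(type A): 1/4·1/4 + 1/4·1/2 + 1/4·0 + 1/4·1/4 = 1/4.

1/4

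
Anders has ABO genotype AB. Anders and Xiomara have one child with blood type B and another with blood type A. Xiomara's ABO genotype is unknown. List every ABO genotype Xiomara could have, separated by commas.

AB, AO, BO, OO

For each candidate genotype of Xiomara, check whether crossing it with AB can produce every observed child phenotype.
  AA → possible child types {A, AB} ✗
  AB → possible child types {A, B, AB} ✓
  AO → possible child types {A, B, AB} ✓
  BB → possible child types {B, AB} ✗
  BO → possible child types {A, B, AB} ✓
  OO → possible child types {A, B} ✓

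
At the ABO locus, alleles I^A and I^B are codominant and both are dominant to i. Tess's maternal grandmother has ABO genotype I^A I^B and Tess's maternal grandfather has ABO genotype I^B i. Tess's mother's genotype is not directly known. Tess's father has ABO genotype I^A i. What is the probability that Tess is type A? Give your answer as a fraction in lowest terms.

Tess's mother's ABO genotype from I^A I^B × I^B i: 1/4 I^A I^B, 1/4 I^A i, 1/4 I^B I^B, 1/4 I^B i.
Crossing each possibility with the father I^A i and summing P(type A): 1/4·1/2 + 1/4·3/4 + 1/4·0 + 1/4·1/4 = 3/8.

3/8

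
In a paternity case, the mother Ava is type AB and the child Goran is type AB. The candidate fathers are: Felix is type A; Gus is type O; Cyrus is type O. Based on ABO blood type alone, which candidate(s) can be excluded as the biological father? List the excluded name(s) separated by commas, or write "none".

A candidate is excluded only if no genotype consistent with his phenotype could produce a type AB child with a type AB mother.
Gus (type O): no genotype consistent with that phenotype can produce a type-AB child with a type-AB mother.
Cyrus (type O): no genotype consistent with that phenotype can produce a type-AB child with a type-AB mother.

Gus, Cyrus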